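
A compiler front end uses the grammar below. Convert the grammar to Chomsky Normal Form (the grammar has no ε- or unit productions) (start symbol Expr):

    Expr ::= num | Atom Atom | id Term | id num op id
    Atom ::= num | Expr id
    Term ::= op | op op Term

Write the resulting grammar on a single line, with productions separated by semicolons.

Expr ::= num | Atom Atom | X1 Term | X1 Y1; Atom ::= num | Expr X1; Term ::= op | X3 Y3; X1 ::= id; X2 ::= num; X3 ::= op; Y1 ::= X2 Y2; Y2 ::= X3 X1; Y3 ::= X3 Term

Introduce a nonterminal for each terminal appearing in a rule of length ≥ 2: X1 → id, X2 → num, X3 → op.
Binarize each right-hand side of length ≥ 3 by chaining fresh nonterminals (Y1, Y2, …): affected rules were Expr → X1 X2 X3 X1; Term → X3 X3 Term.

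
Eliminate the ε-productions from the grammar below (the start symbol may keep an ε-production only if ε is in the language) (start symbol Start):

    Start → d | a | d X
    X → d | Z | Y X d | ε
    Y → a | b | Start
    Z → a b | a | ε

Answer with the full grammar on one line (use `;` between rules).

Nullable set = {X, Z}.
ε ∉ L(G), so no ε-production is kept.
Add the nullable-subset variants: X → Y X d gives Y X d | Y d.

Start → d | a | d X; X → d | Z | Y X d | Y d; Y → a | b | Start; Z → a b | a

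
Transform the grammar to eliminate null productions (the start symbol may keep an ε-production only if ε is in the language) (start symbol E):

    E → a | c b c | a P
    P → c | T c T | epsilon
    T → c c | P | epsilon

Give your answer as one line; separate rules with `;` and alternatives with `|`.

Nullable nonterminals: {P, T}.
ε ∉ L(G), so no ε-production is kept.
For each production, add variants omitting each subset of nullable occurrences: P → T c T gives T c T | T c | c T.

E → a | c b c | a P; P → c | T c T | T c | c T; T → c c | P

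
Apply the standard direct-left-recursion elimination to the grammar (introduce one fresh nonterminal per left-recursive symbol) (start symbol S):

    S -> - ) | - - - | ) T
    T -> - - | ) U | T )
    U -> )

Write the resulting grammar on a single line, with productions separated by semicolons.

Left recursion appears on T.
For T: α = {)}, β = {- -, ) U}. Rewrite as T → β T' and T' → α T' | ε.

S -> - ) | - - - | ) T; T -> - - T' | ) U T'; U -> ); T' -> ) T' | ε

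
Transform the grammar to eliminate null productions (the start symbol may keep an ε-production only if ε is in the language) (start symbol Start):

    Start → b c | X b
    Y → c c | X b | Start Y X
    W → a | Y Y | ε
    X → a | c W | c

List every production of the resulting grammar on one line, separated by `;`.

Start → b c | X b; Y → c c | X b | Start Y X; W → a | Y Y; X → a | c W | c

Nullable nonterminals: {W}.
ε ∉ L(G), so no ε-production is kept.
Expand every rule over subsets of its nullable positions: X → c W gives c W | c.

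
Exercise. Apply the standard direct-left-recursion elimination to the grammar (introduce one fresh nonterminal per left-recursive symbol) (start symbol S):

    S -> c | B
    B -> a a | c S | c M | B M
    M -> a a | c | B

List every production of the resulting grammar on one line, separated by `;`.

Left recursion appears on B.
For B: α = {M}, β = {a a, c S, c M}. Rewrite as B → β B' and B' → α B' | ε.

S -> c | B; B -> a a B' | c S B' | c M B'; M -> a a | c | B; B' -> M B' | ε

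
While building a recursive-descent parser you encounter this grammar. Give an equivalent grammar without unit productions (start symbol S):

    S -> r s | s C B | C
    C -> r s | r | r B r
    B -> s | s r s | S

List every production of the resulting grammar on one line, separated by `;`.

S -> r s | r | r B r | s C B; C -> r s | r | r B r; B -> s | s r s | r s | r | r B r | s C B

Unit pairs: B ⇒* {C, S}; S ⇒* {C}.
Replace each nonterminal's rules with the union of the non-unit rules of every nonterminal it unit-derives.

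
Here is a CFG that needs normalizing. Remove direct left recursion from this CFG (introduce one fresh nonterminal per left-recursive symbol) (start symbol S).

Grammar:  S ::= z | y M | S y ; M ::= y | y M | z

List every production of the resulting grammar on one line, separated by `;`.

S ::= z S' | y M S'; M ::= y | y M | z; S' ::= y S' | eps

S is directly left-recursive.
For S: α = {y}, β = {z, y M}. Rewrite as S → β S' and S' → α S' | ε.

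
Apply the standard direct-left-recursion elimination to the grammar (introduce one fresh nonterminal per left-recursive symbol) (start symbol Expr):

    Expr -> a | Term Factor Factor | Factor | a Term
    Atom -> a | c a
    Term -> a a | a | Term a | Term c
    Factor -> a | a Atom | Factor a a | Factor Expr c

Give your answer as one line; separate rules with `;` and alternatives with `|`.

Expr -> a | Term Factor Factor | Factor | a Term; Atom -> a | c a; Term -> a a Term1 | a Term1; Factor -> a Factor1 | a Atom Factor1; Term1 -> a Term1 | c Term1 | ε; Factor1 -> a a Factor1 | Expr c Factor1 | ε

Term, Factor are directly left-recursive.
For Term: α = {a, c}, β = {a a, a}. Rewrite as Term → β Term1 and Term1 → α Term1 | ε.
For Factor: α = {a a, Expr c}, β = {a, a Atom}. Rewrite as Factor → β Factor1 and Factor1 → α Factor1 | ε.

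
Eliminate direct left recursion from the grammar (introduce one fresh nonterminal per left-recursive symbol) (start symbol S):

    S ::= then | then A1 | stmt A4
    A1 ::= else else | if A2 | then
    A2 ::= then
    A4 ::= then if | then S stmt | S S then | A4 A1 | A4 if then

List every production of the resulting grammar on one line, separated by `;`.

A4 is directly left-recursive.
For A4: α = {A1, if then}, β = {then if, then S stmt, S S then}. Rewrite as A4 → β A4' and A4' → α A4' | ε.

S ::= then | then A1 | stmt A4; A1 ::= else else | if A2 | then; A2 ::= then; A4 ::= then if A4' | then S stmt A4' | S S then A4'; A4' ::= A1 A4' | if then A4' | ε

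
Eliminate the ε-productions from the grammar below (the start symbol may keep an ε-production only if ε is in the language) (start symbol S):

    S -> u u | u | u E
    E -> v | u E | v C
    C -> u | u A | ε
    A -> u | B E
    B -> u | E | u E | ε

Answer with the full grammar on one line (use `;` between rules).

Nullable set = {B, C}.
ε ∉ L(G), so no ε-production is kept.
Expand every rule over subsets of its nullable positions: A → B E gives B E | E.

S -> u u | u | u E; E -> v | u E | v C; C -> u | u A; A -> u | B E | E; B -> u | E | u E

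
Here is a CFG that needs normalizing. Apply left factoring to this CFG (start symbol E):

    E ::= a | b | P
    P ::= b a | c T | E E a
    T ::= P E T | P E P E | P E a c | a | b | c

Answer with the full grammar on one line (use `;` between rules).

T has alternatives sharing prefix 'P E': factor to T → P E T' with T' → T | P E | a c.

E ::= a | b | P; P ::= b a | c T | E E a; T ::= a | b | c | P E T'; T' ::= T | P E | a c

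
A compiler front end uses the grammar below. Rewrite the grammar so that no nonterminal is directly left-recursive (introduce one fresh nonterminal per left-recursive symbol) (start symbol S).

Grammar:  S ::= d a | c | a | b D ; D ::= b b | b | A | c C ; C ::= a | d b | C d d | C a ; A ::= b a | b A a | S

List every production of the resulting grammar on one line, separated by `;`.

Left recursion appears on C.
For C: α = {d d, a}, β = {a, d b}. Rewrite as C → β C' and C' → α C' | ε.

S ::= d a | c | a | b D; D ::= b b | b | A | c C; C ::= a C' | d b C'; A ::= b a | b A a | S; C' ::= d d C' | a C' | ε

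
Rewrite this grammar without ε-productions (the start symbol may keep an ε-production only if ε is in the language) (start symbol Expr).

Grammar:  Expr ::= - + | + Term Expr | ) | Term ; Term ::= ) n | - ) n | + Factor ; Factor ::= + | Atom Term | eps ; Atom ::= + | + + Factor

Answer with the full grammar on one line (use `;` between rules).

Nullable nonterminals: {Factor}.
ε ∉ L(G), so no ε-production is kept.
Expand every rule over subsets of its nullable positions: Term → + Factor gives + Factor | +. Atom → + + Factor gives + + Factor | + +.

Expr ::= - + | + Term Expr | ) | Term; Term ::= ) n | - ) n | + Factor | +; Factor ::= + | Atom Term; Atom ::= + | + + Factor | + +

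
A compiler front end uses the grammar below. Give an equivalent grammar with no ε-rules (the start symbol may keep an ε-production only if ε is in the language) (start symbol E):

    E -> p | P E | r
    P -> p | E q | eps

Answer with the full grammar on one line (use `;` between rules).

E -> p | P E | r; P -> p | E q

Nullable nonterminals: {P}.
ε ∉ L(G), so no ε-production is kept.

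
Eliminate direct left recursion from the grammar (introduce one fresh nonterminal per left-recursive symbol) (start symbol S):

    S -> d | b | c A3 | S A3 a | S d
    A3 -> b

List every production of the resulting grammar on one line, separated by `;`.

S -> d S' | b S' | c A3 S'; A3 -> b; S' -> A3 a S' | d S' | ε

Directly left-recursive nonterminal: S.
For S: α = {A3 a, d}, β = {d, b, c A3}. Rewrite as S → β S' and S' → α S' | ε.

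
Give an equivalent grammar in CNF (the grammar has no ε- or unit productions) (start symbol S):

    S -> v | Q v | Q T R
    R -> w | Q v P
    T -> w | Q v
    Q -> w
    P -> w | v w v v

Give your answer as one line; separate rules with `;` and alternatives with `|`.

S -> v | Q X1 | Q Y1; R -> w | Q Y2; T -> w | Q X1; Q -> w; P -> w | X1 Y3; X1 -> v; X2 -> w; Y1 -> T R; Y2 -> X1 P; Y3 -> X2 Y4; Y4 -> X1 X1

Introduce a nonterminal for each terminal appearing in a rule of length ≥ 2: X1 → v, X2 → w.
Binarize each right-hand side of length ≥ 3 by chaining fresh nonterminals (Y1, Y2, …): affected rules were S → Q T R; R → Q X1 P; P → X1 X2 X1 X1.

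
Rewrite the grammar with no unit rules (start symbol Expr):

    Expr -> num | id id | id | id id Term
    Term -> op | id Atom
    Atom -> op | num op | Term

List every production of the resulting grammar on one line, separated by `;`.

Expr -> num | id id | id | id id Term; Term -> op | id Atom; Atom -> op | id Atom | num op

Unit pairs: Atom ⇒* {Term}.
For every A with A ⇒* B via unit rules, add B's non-unit alternatives to A; then delete every rule of the form X → Y.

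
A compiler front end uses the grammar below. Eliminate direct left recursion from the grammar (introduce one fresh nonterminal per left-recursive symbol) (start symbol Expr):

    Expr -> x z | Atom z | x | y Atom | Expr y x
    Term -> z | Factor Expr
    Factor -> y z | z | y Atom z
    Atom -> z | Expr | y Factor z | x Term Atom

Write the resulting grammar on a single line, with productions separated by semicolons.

Left recursion appears on Expr.
For Expr: α = {y x}, β = {x z, Atom z, x, y Atom}. Rewrite as Expr → β Expr1 and Expr1 → α Expr1 | ε.

Expr -> x z Expr1 | Atom z Expr1 | x Expr1 | y Atom Expr1; Term -> z | Factor Expr; Factor -> y z | z | y Atom z; Atom -> z | Expr | y Factor z | x Term Atom; Expr1 -> y x Expr1 | eps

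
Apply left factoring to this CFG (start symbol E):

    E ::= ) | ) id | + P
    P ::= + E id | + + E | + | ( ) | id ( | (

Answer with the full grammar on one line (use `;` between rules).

E has alternatives sharing prefix ')': factor to E → ) E' with E' → ε | id.
P has alternatives sharing prefix '+': factor to P → + P' with P' → E id | + E | ε.
P has alternatives sharing prefix '(': factor to P → ( P'' with P'' → ) | ε.

E ::= + P | ) E'; P ::= id ( | + P' | ( P''; E' ::= ε | id; P' ::= E id | + E | ε; P'' ::= ) | ε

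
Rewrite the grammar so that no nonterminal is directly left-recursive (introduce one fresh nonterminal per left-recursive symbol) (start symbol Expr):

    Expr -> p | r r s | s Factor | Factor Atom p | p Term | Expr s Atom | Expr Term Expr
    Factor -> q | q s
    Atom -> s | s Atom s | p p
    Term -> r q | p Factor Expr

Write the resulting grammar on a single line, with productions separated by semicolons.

Directly left-recursive nonterminal: Expr.
For Expr: α = {s Atom, Term Expr}, β = {p, r r s, s Factor, Factor Atom p, p Term}. Rewrite as Expr → β Expr1 and Expr1 → α Expr1 | ε.

Expr -> p Expr1 | r r s Expr1 | s Factor Expr1 | Factor Atom p Expr1 | p Term Expr1; Factor -> q | q s; Atom -> s | s Atom s | p p; Term -> r q | p Factor Expr; Expr1 -> s Atom Expr1 | Term Expr Expr1 | ε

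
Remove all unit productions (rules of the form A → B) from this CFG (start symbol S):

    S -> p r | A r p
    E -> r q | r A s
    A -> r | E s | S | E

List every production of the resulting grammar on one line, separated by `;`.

Unit pairs: A ⇒* {E, S}.
For every A with A ⇒* B via unit rules, add B's non-unit alternatives to A; then delete every rule of the form X → Y.

S -> p r | A r p; E -> r q | r A s; A -> r q | r A s | p r | A r p | r | E s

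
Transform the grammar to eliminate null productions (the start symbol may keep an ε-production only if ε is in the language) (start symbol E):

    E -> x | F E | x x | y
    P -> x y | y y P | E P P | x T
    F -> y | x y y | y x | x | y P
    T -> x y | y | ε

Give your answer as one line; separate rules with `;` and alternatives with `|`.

The nullable symbols are {T}.
ε ∉ L(G), so no ε-production is kept.
For each production, add variants omitting each subset of nullable occurrences: P → x T gives x T | x.

E -> x | F E | x x | y; P -> x y | y y P | E P P | x T | x; F -> y | x y y | y x | x | y P; T -> x y | y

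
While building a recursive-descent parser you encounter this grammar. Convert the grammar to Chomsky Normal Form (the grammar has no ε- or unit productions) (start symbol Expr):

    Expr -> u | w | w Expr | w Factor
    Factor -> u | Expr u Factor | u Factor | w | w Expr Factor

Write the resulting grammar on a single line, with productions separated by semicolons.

Introduce a nonterminal for each terminal appearing in a rule of length ≥ 2: X1 → w, X2 → u.
Binarize each right-hand side of length ≥ 3 by chaining fresh nonterminals (Y1, Y2, …): affected rules were Factor → Expr X2 Factor; Factor → X1 Expr Factor.

Expr -> u | w | X1 Expr | X1 Factor; Factor -> u | Expr Y1 | X2 Factor | w | X1 Y2; X1 -> w; X2 -> u; Y1 -> X2 Factor; Y2 -> Expr Factor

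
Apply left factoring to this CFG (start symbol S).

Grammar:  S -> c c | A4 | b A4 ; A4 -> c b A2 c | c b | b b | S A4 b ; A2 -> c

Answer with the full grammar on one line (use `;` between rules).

A4 has alternatives sharing prefix 'c b': factor to A4 → c b A4' with A4' → A2 c | ε.

S -> c c | A4 | b A4; A4 -> b b | S A4 b | c b A4'; A2 -> c; A4' -> A2 c | ε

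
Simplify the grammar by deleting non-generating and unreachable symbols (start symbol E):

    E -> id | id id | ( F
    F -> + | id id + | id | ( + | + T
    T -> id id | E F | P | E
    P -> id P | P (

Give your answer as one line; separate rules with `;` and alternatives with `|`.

E -> id | id id | ( F; F -> + | id id + | id | ( + | + T; T -> id id | E F | E

Generating nonterminals: {E, F, T}.
Reachable from E after that: {E, F, T}.
Removed useless symbols: {P} and every production mentioning them.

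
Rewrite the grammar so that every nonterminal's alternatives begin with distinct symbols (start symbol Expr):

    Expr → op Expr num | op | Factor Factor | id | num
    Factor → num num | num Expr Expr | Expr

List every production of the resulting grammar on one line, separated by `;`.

Expr → Factor Factor | id | num | op Expr1; Factor → Expr | num Factor1; Expr1 → Expr num | ε; Factor1 → num | Expr Expr

Expr has alternatives sharing prefix 'op': factor to Expr → op Expr1 with Expr1 → Expr num | ε.
Factor has alternatives sharing prefix 'num': factor to Factor → num Factor1 with Factor1 → num | Expr Expr.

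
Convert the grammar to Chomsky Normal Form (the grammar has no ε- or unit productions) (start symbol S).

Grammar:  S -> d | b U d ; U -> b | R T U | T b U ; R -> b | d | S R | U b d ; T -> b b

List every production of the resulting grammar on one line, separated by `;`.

Introduce a nonterminal for each terminal appearing in a rule of length ≥ 2: X1 → b, X2 → d.
Binarize each right-hand side of length ≥ 3 by chaining fresh nonterminals (Y1, Y2, …): affected rules were S → X1 U X2; U → R T U; U → T X1 U; R → U X1 X2.

S -> d | X1 Y1; U -> b | R Y2 | T Y3; R -> b | d | S R | U Y4; T -> X1 X1; X1 -> b; X2 -> d; Y1 -> U X2; Y2 -> T U; Y3 -> X1 U; Y4 -> X1 X2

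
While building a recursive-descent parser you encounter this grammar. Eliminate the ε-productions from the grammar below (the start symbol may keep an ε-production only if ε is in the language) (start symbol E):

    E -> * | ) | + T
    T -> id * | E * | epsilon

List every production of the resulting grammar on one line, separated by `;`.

E -> * | ) | + T | +; T -> id * | E *

The nullable symbols are {T}.
ε ∉ L(G), so no ε-production is kept.
Add the nullable-subset variants: E → + T gives + T | +.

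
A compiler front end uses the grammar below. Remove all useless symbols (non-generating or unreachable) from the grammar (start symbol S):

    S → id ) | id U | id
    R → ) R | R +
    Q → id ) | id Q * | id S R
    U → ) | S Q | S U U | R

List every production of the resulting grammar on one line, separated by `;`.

S → id ) | id U | id; Q → id ) | id Q *; U → ) | S Q | S U U

Generating nonterminals: {Q, S, U}.
Reachable from S after that: {Q, S, U}.
Removed useless symbols: {R} and every production mentioning them.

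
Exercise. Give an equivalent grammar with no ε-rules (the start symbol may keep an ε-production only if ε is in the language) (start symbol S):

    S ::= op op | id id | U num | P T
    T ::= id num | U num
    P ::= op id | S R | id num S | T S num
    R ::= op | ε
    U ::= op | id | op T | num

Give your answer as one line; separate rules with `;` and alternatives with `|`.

Nullable set = {R}.
ε ∉ L(G), so no ε-production is kept.
Add the nullable-subset variants: P → S R gives S R | S.

S ::= op op | id id | U num | P T; T ::= id num | U num; P ::= op id | S R | S | id num S | T S num; R ::= op; U ::= op | id | op T | num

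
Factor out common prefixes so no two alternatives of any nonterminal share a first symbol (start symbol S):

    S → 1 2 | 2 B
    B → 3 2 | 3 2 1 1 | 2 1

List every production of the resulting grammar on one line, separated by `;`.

S → 1 2 | 2 B; B → 2 1 | 3 2 B'; B' → ε | 1 1

B has alternatives sharing prefix '3 2': factor to B → 3 2 B' with B' → ε | 1 1.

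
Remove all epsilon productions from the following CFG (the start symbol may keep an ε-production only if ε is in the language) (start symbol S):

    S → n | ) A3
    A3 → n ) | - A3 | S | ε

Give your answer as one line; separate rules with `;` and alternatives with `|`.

S → n | ) A3 | ); A3 → n ) | - A3 | - | S

Nullable set = {A3}.
ε ∉ L(G), so no ε-production is kept.
Add the nullable-subset variants: S → ) A3 gives ) A3 | ). A3 → - A3 gives - A3 | -.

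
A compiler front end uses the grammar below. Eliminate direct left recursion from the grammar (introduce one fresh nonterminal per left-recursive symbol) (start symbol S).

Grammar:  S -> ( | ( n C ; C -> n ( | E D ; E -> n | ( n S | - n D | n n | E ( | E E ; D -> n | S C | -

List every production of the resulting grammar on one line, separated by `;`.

S -> ( | ( n C; C -> n ( | E D; E -> n E' | ( n S E' | - n D E' | n n E'; D -> n | S C | -; E' -> ( E' | E E' | ε

E is directly left-recursive.
For E: α = {(, E}, β = {n, ( n S, - n D, n n}. Rewrite as E → β E' and E' → α E' | ε.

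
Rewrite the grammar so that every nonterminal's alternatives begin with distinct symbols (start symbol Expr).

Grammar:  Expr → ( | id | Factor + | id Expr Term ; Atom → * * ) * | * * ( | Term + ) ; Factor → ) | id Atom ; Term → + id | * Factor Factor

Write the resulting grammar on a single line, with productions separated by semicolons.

Expr has alternatives sharing prefix 'id': factor to Expr → id Expr1 with Expr1 → ε | Expr Term.
Atom has alternatives sharing prefix '* *': factor to Atom → * * Atom1 with Atom1 → ) * | (.

Expr → ( | Factor + | id Expr1; Atom → Term + ) | * * Atom1; Factor → ) | id Atom; Term → + id | * Factor Factor; Expr1 → ε | Expr Term; Atom1 → ) * | (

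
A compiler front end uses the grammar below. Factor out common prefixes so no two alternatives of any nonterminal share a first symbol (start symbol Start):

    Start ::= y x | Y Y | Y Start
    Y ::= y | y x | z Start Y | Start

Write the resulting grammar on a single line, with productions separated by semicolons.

Start ::= y x | Y Start1; Y ::= z Start Y | Start | y Y1; Start1 ::= Y | Start; Y1 ::= ε | x

Start has alternatives sharing prefix 'Y': factor to Start → Y Start1 with Start1 → Y | Start.
Y has alternatives sharing prefix 'y': factor to Y → y Y1 with Y1 → ε | x.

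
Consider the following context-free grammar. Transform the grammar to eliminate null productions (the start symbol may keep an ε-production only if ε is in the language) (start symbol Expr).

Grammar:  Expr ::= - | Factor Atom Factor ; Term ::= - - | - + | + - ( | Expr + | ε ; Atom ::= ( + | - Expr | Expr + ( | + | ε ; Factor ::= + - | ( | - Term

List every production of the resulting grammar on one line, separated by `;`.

Nullable set = {Atom, Term}.
ε ∉ L(G), so no ε-production is kept.
Add the nullable-subset variants: Expr → Factor Atom Factor gives Factor Atom Factor | Factor Factor. Factor → - Term gives - Term | -.

Expr ::= - | Factor Atom Factor | Factor Factor; Term ::= - - | - + | + - ( | Expr +; Atom ::= ( + | - Expr | Expr + ( | +; Factor ::= + - | ( | - Term | -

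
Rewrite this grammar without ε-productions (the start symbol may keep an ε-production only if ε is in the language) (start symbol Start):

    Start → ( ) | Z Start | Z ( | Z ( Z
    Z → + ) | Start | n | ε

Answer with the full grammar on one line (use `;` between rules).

Start → ( ) | Z Start | Z ( | ( | Z ( Z | ( Z; Z → + ) | Start | n

The nullable symbols are {Z}.
ε ∉ L(G), so no ε-production is kept.
For each production, add variants omitting each subset of nullable occurrences: Start → Z ( gives Z ( | (. Start → Z ( Z gives Z ( Z | ( Z.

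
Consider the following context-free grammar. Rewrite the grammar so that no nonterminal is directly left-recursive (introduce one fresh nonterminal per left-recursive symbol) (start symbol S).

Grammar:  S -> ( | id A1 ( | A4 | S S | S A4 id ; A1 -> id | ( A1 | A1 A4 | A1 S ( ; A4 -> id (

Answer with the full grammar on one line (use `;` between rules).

S -> ( S' | id A1 ( S' | A4 S'; A1 -> id A1' | ( A1 A1'; A4 -> id (; S' -> S S' | A4 id S' | ε; A1' -> A4 A1' | S ( A1' | ε

Left recursion appears on S, A1.
For S: α = {S, A4 id}, β = {(, id A1 (, A4}. Rewrite as S → β S' and S' → α S' | ε.
For A1: α = {A4, S (}, β = {id, ( A1}. Rewrite as A1 → β A1' and A1' → α A1' | ε.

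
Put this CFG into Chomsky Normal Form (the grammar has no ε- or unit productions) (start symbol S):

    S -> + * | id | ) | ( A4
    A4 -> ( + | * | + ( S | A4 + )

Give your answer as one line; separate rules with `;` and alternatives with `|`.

Introduce a nonterminal for each terminal appearing in a rule of length ≥ 2: X1 → +, X2 → *, X3 → (, X4 → ).
Binarize each right-hand side of length ≥ 3 by chaining fresh nonterminals (Y1, Y2, …): affected rules were A4 → X1 X3 S; A4 → A4 X1 X4.

S -> X1 X2 | id | ) | X3 A4; A4 -> X3 X1 | * | X1 Y1 | A4 Y2; X1 -> +; X2 -> *; X3 -> (; X4 -> ); Y1 -> X3 S; Y2 -> X1 X4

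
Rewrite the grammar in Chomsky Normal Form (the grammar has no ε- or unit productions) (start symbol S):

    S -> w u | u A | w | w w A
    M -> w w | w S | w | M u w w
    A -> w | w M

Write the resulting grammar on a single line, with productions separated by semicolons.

S -> X1 X2 | X2 A | w | X1 Y1; M -> X1 X1 | X1 S | w | M Y2; A -> w | X1 M; X1 -> w; X2 -> u; Y1 -> X1 A; Y2 -> X2 Y3; Y3 -> X1 X1

Introduce a nonterminal for each terminal appearing in a rule of length ≥ 2: X1 → w, X2 → u.
Binarize each right-hand side of length ≥ 3 by chaining fresh nonterminals (Y1, Y2, …): affected rules were S → X1 X1 A; M → M X2 X1 X1.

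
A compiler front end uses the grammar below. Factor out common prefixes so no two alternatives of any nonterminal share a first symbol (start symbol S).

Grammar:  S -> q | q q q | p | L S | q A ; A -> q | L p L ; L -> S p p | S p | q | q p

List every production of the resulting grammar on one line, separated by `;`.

S -> p | L S | q S'; A -> q | L p L; L -> S p L' | q L''; S' -> ε | q q | A; L' -> p | ε; L'' -> ε | p

S has alternatives sharing prefix 'q': factor to S → q S' with S' → ε | q q | A.
L has alternatives sharing prefix 'S p': factor to L → S p L' with L' → p | ε.
L has alternatives sharing prefix 'q': factor to L → q L'' with L'' → ε | p.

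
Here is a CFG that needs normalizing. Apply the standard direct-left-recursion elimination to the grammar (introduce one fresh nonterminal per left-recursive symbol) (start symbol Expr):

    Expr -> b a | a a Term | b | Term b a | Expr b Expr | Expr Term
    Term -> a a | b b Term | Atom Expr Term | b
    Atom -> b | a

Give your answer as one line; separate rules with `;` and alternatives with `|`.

Expr is directly left-recursive.
For Expr: α = {b Expr, Term}, β = {b a, a a Term, b, Term b a}. Rewrite as Expr → β Expr1 and Expr1 → α Expr1 | ε.

Expr -> b a Expr1 | a a Term Expr1 | b Expr1 | Term b a Expr1; Term -> a a | b b Term | Atom Expr Term | b; Atom -> b | a; Expr1 -> b Expr Expr1 | Term Expr1 | ε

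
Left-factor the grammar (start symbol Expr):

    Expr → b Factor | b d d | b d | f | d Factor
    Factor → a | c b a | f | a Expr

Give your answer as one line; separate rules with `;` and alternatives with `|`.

Expr → f | d Factor | b Expr1; Factor → c b a | f | a Factor1; Expr1 → Factor | d Expr11; Factor1 → eps | Expr; Expr11 → d | eps

Expr has alternatives sharing prefix 'b': factor to Expr → b Expr1 with Expr1 → Factor | d d | d.
Factor has alternatives sharing prefix 'a': factor to Factor → a Factor1 with Factor1 → ε | Expr.
Expr1 has alternatives sharing prefix 'd': factor to Expr1 → d Expr11 with Expr11 → d | ε.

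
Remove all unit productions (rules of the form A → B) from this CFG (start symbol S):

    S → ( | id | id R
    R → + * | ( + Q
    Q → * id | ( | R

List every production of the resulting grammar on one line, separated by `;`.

S → ( | id | id R; R → + * | ( + Q; Q → + * | ( + Q | * id | (

Unit pairs: Q ⇒* {R}.
For every A with A ⇒* B via unit rules, add B's non-unit alternatives to A; then delete every rule of the form X → Y.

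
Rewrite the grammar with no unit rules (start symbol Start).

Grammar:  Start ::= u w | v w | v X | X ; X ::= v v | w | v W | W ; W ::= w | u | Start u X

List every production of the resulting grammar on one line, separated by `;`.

Unit pairs: Start ⇒* {W, X}; X ⇒* {W}.
For each unit pair (A, B), copy every non-unit production of B to A, then drop all unit productions.

Start ::= u w | v w | v X | v v | w | v W | u | Start u X; X ::= v v | w | v W | u | Start u X; W ::= w | u | Start u X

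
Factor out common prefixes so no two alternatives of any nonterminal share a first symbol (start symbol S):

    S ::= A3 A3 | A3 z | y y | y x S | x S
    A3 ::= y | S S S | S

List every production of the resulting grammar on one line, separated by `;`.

S has alternatives sharing prefix 'A3': factor to S → A3 S' with S' → A3 | z.
S has alternatives sharing prefix 'y': factor to S → y S'' with S'' → y | x S.
A3 has alternatives sharing prefix 'S': factor to A3 → S A3' with A3' → S S | ε.

S ::= x S | A3 S' | y S''; A3 ::= y | S A3'; S' ::= A3 | z; S'' ::= y | x S; A3' ::= S S | ε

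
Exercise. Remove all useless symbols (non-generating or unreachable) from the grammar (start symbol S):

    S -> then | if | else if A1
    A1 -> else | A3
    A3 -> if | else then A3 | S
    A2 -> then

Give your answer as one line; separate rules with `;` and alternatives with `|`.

S -> then | if | else if A1; A1 -> else | A3; A3 -> if | else then A3 | S

Generating nonterminals: {A1, A2, A3, S}.
Reachable from S after that: {A1, A3, S}.
Removed useless symbols: {A2} and every production mentioning them.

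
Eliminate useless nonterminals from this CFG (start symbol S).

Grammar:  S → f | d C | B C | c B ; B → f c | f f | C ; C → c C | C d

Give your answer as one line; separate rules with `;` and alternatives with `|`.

Generating nonterminals: {B, S}.
Reachable from S after that: {B, S}.
Removed useless symbols: {C} and every production mentioning them.

S → f | c B; B → f c | f f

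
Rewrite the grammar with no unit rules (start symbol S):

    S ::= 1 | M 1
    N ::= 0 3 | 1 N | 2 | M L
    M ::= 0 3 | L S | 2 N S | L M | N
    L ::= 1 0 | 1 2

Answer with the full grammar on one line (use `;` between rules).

Unit pairs: M ⇒* {N}.
For every A with A ⇒* B via unit rules, add B's non-unit alternatives to A; then delete every rule of the form X → Y.

S ::= 1 | M 1; N ::= 0 3 | 1 N | 2 | M L; M ::= 0 3 | 1 N | 2 | M L | L S | 2 N S | L M; L ::= 1 0 | 1 2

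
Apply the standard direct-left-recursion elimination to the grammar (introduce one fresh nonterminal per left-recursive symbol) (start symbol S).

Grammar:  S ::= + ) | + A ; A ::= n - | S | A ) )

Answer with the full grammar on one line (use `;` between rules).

S ::= + ) | + A; A ::= n - A' | S A'; A' ::= ) ) A' | ε

Left recursion appears on A.
For A: α = {) )}, β = {n -, S}. Rewrite as A → β A' and A' → α A' | ε.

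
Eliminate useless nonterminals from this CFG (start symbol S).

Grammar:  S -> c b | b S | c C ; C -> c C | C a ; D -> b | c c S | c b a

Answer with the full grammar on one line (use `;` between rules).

Generating nonterminals: {D, S}.
Reachable from S after that: {S}.
Removed useless symbols: {C, D} and every production mentioning them.

S -> c b | b S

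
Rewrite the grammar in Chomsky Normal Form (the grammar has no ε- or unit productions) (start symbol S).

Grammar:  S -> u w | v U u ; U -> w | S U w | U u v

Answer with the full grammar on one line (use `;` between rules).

S -> X1 X2 | X3 Y1; U -> w | S Y2 | U Y3; X1 -> u; X2 -> w; X3 -> v; Y1 -> U X1; Y2 -> U X2; Y3 -> X1 X3

Introduce a nonterminal for each terminal appearing in a rule of length ≥ 2: X1 → u, X2 → w, X3 → v.
Binarize each right-hand side of length ≥ 3 by chaining fresh nonterminals (Y1, Y2, …): affected rules were S → X3 U X1; U → S U X2; U → U X1 X3.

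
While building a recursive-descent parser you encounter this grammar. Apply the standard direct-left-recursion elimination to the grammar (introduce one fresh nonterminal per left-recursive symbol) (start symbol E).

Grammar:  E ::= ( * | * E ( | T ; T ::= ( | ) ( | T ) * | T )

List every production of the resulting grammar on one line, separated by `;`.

Left recursion appears on T.
For T: α = {) *, )}, β = {(, ) (}. Rewrite as T → β T' and T' → α T' | ε.

E ::= ( * | * E ( | T; T ::= ( T' | ) ( T'; T' ::= ) * T' | ) T' | ε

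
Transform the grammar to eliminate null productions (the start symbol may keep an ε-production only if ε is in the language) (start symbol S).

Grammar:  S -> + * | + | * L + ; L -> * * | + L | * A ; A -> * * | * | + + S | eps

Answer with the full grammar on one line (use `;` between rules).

S -> + * | + | * L +; L -> * * | + L | * A | *; A -> * * | * | + + S

Nullable set = {A}.
ε ∉ L(G), so no ε-production is kept.
Add the nullable-subset variants: L → * A gives * A | *.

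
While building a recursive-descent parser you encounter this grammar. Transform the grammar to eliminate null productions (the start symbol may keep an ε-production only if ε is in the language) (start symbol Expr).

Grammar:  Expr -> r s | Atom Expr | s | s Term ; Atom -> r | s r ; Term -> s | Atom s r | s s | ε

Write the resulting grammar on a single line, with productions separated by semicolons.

Expr -> r s | Atom Expr | s | s Term; Atom -> r | s r; Term -> s | Atom s r | s s

Nullable nonterminals: {Term}.
ε ∉ L(G), so no ε-production is kept.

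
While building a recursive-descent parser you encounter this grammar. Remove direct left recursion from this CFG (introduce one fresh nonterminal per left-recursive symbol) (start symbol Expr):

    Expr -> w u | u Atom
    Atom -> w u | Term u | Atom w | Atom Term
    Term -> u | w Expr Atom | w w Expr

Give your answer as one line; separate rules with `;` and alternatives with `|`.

Left recursion appears on Atom.
For Atom: α = {w, Term}, β = {w u, Term u}. Rewrite as Atom → β Atom1 and Atom1 → α Atom1 | ε.

Expr -> w u | u Atom; Atom -> w u Atom1 | Term u Atom1; Term -> u | w Expr Atom | w w Expr; Atom1 -> w Atom1 | Term Atom1 | ε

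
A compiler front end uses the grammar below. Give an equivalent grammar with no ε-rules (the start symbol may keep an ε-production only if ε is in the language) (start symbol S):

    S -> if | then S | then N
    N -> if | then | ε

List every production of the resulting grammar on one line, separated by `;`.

S -> if | then S | then N | then; N -> if | then

Nullable nonterminals: {N}.
ε ∉ L(G), so no ε-production is kept.
Expand every rule over subsets of its nullable positions: S → then N gives then N | then.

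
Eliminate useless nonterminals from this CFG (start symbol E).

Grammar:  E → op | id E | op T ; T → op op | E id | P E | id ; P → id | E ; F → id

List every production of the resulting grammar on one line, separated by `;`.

E → op | id E | op T; T → op op | E id | P E | id; P → id | E

Generating nonterminals: {E, F, P, T}.
Reachable from E after that: {E, P, T}.
Removed useless symbols: {F} and every production mentioning them.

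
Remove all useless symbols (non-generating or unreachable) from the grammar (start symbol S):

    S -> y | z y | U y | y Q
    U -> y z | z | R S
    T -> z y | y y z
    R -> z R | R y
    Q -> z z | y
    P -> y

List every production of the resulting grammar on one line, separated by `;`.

Generating nonterminals: {P, Q, S, T, U}.
Reachable from S after that: {Q, S, U}.
Removed useless symbols: {P, R, T} and every production mentioning them.

S -> y | z y | U y | y Q; U -> y z | z; Q -> z z | y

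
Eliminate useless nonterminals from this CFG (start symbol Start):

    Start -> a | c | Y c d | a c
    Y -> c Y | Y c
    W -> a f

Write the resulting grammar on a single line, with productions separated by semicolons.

Generating nonterminals: {Start, W}.
Reachable from Start after that: {Start}.
Removed useless symbols: {W, Y} and every production mentioning them.

Start -> a | c | a c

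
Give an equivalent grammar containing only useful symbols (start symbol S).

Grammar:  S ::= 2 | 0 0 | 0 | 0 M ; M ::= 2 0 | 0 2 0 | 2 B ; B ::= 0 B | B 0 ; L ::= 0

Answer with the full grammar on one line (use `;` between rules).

S ::= 2 | 0 0 | 0 | 0 M; M ::= 2 0 | 0 2 0

Generating nonterminals: {L, M, S}.
Reachable from S after that: {M, S}.
Removed useless symbols: {B, L} and every production mentioning them.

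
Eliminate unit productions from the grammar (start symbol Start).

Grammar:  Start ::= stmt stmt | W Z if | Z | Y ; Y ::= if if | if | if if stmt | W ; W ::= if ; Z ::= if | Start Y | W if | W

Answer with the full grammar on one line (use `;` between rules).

Unit pairs: Start ⇒* {W, Y, Z}; Y ⇒* {W}; Z ⇒* {W}.
For each unit pair (A, B), copy every non-unit production of B to A, then drop all unit productions.

Start ::= if | Start Y | W if | stmt stmt | W Z if | if if | if if stmt; Y ::= if | if if | if if stmt; W ::= if; Z ::= if | Start Y | W if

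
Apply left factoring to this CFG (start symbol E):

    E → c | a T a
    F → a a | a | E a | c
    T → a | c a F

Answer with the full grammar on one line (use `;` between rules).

F has alternatives sharing prefix 'a': factor to F → a F' with F' → a | ε.

E → c | a T a; F → E a | c | a F'; T → a | c a F; F' → a | ε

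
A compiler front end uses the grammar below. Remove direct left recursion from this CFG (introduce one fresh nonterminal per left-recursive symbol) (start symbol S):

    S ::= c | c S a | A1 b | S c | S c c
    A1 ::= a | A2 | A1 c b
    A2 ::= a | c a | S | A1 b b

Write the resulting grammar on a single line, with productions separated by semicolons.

S, A1 are directly left-recursive.
For S: α = {c, c c}, β = {c, c S a, A1 b}. Rewrite as S → β S' and S' → α S' | ε.
For A1: α = {c b}, β = {a, A2}. Rewrite as A1 → β A1' and A1' → α A1' | ε.

S ::= c S' | c S a S' | A1 b S'; A1 ::= a A1' | A2 A1'; A2 ::= a | c a | S | A1 b b; S' ::= c S' | c c S' | ε; A1' ::= c b A1' | ε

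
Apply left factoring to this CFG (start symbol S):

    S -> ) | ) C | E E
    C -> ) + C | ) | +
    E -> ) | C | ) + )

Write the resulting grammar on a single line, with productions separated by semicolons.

S has alternatives sharing prefix ')': factor to S → ) S' with S' → ε | C.
C has alternatives sharing prefix ')': factor to C → ) C' with C' → + C | ε.
E has alternatives sharing prefix ')': factor to E → ) E' with E' → ε | + ).

S -> E E | ) S'; C -> + | ) C'; E -> C | ) E'; S' -> ε | C; C' -> + C | ε; E' -> ε | + )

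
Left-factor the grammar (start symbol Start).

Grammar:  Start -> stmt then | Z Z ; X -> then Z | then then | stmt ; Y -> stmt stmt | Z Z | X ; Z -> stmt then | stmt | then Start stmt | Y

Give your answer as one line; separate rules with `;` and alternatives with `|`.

X has alternatives sharing prefix 'then': factor to X → then X1 with X1 → Z | then.
Z has alternatives sharing prefix 'stmt': factor to Z → stmt Z1 with Z1 → then | ε.

Start -> stmt then | Z Z; X -> stmt | then X1; Y -> stmt stmt | Z Z | X; Z -> then Start stmt | Y | stmt Z1; X1 -> Z | then; Z1 -> then | ε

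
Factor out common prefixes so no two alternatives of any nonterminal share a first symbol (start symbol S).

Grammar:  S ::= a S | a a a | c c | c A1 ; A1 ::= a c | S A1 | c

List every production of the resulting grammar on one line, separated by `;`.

S ::= a S' | c S''; A1 ::= a c | S A1 | c; S' ::= S | a a; S'' ::= c | A1

S has alternatives sharing prefix 'a': factor to S → a S' with S' → S | a a.
S has alternatives sharing prefix 'c': factor to S → c S'' with S'' → c | A1.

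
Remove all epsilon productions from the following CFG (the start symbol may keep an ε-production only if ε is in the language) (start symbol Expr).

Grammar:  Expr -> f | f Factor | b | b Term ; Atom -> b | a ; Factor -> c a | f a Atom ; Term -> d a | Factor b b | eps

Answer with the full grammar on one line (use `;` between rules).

Expr -> f | f Factor | b | b Term; Atom -> b | a; Factor -> c a | f a Atom; Term -> d a | Factor b b

Nullable set = {Term}.
ε ∉ L(G), so no ε-production is kept.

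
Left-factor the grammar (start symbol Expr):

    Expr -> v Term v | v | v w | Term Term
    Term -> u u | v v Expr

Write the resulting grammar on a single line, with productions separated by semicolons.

Expr has alternatives sharing prefix 'v': factor to Expr → v Expr1 with Expr1 → Term v | ε | w.

Expr -> Term Term | v Expr1; Term -> u u | v v Expr; Expr1 -> Term v | epsilon | w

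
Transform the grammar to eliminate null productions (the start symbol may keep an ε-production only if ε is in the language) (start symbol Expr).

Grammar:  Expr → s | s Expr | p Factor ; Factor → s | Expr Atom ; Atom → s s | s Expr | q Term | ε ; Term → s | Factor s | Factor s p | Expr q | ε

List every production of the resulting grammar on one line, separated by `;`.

Expr → s | s Expr | p Factor; Factor → s | Expr Atom | Expr; Atom → s s | s Expr | q Term | q; Term → s | Factor s | Factor s p | Expr q

The nullable symbols are {Atom, Term}.
ε ∉ L(G), so no ε-production is kept.
For each production, add variants omitting each subset of nullable occurrences: Factor → Expr Atom gives Expr Atom | Expr. Atom → q Term gives q Term | q.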